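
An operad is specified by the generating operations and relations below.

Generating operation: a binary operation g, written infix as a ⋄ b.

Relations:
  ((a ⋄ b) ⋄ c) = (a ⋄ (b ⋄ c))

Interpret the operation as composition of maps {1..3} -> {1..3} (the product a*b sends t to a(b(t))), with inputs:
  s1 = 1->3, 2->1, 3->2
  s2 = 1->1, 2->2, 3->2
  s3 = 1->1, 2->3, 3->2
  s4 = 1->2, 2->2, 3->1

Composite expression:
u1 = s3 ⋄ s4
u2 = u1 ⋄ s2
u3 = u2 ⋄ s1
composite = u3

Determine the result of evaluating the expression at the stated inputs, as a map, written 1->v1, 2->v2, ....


1->3, 2->3, 3->3

(s3 ⋄ s4) = 1->3, 2->3, 3->1
((s3 ⋄ s4) ⋄ s2) = 1->3, 2->3, 3->3
(((s3 ⋄ s4) ⋄ s2) ⋄ s1) = 1->3, 2->3, 3->3


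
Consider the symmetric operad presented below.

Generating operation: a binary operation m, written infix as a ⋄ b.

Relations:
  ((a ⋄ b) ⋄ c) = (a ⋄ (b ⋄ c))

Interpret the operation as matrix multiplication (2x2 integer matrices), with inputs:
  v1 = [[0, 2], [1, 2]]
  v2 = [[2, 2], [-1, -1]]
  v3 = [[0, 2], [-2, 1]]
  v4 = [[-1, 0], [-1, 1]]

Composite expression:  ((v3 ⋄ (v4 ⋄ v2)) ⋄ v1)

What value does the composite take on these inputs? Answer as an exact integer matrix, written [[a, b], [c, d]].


[[-6, -24], [1, 4]]

(v4 ⋄ v2) = [[-2, -2], [-3, -3]]
(v3 ⋄ (v4 ⋄ v2)) = [[-6, -6], [1, 1]]
((v3 ⋄ (v4 ⋄ v2)) ⋄ v1) = [[-6, -24], [1, 4]]


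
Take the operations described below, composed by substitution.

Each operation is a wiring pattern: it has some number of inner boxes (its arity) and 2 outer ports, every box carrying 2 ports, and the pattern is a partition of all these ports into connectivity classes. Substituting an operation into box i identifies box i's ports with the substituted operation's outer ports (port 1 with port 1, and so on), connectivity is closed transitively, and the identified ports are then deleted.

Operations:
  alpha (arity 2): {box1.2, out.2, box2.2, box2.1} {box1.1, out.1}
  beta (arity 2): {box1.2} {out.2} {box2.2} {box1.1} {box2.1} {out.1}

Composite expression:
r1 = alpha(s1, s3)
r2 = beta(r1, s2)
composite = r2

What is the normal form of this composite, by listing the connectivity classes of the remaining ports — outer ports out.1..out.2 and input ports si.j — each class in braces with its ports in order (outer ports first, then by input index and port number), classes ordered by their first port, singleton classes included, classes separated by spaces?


{out.1} {out.2} {s1.1} {s1.2, s3.1, s3.2} {s2.1} {s2.2}

Connectivity passes through glued beta-boundaries; trace each wire chain.
the subtree at alpha composes to {out.1, s1.1} {out.2, s1.2, s3.1, s3.2} on (s1, s3); out.j = own outer ports
the subtree at beta composes to {out.1} {out.2} {s1.1} {s1.2, s3.1, s3.2} {s2.1} {s2.2} on (s1, s3, s2); out.j = own outer ports


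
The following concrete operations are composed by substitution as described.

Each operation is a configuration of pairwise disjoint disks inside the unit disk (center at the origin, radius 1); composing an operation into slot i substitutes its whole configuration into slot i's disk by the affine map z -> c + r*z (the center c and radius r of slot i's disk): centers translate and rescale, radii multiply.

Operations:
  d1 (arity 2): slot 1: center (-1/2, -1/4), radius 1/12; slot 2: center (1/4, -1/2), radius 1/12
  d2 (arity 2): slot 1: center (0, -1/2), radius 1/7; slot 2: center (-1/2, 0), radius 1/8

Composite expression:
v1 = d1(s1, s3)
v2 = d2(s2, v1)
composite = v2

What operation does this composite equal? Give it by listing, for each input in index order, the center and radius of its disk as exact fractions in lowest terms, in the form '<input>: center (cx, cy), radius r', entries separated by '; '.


s1: center (-9/16, -1/32), radius 1/96; s2: center (0, -1/2), radius 1/7; s3: center (-15/32, -1/16), radius 1/96

Nesting under d2 composes maps z -> c + r*z down each s-path.
input s2: composing its 1 substitution step yields center (0, -1/2), radius 1/7
input s1: composing its 2 substitution steps yields center (-9/16, -1/32), radius 1/96
input s3: composing its 2 substitution steps yields center (-15/32, -1/16), radius 1/96


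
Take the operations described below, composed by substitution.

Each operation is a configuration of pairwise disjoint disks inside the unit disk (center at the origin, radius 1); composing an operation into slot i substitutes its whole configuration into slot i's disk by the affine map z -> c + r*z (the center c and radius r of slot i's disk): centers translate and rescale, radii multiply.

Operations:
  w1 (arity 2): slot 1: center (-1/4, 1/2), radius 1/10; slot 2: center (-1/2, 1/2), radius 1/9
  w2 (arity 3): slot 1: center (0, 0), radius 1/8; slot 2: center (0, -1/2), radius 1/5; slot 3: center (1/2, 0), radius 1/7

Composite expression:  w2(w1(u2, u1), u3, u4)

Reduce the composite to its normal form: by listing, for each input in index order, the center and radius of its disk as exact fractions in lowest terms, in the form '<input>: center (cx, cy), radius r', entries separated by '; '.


u1: center (-1/16, 1/16), radius 1/72; u2: center (-1/32, 1/16), radius 1/80; u3: center (0, -1/2), radius 1/5; u4: center (1/2, 0), radius 1/7

Only the slot chain above each u matters under w2; compose those maps.
u2: after 2 affine steps, its disk has center (-1/32, 1/16), radius 1/80
u1: after 2 affine steps, its disk has center (-1/16, 1/16), radius 1/72
u3: after 1 affine step, its disk has center (0, -1/2), radius 1/5
u4: after 1 affine step, its disk has center (1/2, 0), radius 1/7


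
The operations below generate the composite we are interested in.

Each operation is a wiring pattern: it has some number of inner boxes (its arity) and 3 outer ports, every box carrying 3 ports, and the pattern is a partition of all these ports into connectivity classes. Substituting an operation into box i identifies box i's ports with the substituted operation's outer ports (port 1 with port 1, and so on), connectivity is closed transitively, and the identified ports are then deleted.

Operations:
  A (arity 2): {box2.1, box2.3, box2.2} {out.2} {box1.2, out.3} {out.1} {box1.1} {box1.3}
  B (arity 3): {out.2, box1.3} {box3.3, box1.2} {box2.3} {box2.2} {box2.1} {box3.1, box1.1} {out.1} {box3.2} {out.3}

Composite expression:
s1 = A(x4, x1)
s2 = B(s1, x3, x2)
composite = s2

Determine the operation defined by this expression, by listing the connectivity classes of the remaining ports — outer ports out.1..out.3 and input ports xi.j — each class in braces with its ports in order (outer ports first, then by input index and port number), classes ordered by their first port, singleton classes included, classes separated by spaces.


{out.1} {out.2, x4.2} {out.3} {x1.1, x1.2, x1.3} {x2.1} {x2.2} {x2.3} {x3.1} {x3.2} {x3.3} {x4.1} {x4.3}

Connectivity passes through glued B-boundaries; trace each wire chain.
after A, the pattern on (x4, x1) reads {out.1} {out.2} {out.3, x4.2} {x1.1, x1.2, x1.3} {x4.1} {x4.3} (out.j = its outer ports)
after B, the pattern on (x4, x1, x3, x2) reads {out.1} {out.2, x4.2} {out.3} {x1.1, x1.2, x1.3} {x2.1} {x2.2} {x2.3} {x3.1} {x3.2} {x3.3} {x4.1} {x4.3} (out.j = its outer ports)


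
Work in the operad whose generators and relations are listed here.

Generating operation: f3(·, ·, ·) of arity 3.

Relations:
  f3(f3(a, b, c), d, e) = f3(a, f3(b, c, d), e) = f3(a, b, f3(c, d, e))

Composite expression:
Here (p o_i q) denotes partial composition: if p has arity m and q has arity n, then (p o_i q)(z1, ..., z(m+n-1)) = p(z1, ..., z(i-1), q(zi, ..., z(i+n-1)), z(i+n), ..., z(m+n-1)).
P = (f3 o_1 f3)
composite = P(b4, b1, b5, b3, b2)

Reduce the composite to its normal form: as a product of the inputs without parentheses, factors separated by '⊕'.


Key point: f3 is associative — brackets drop, the b-order remains.
f3(b4, b1, b5) spells out as b4 ⊕ b1 ⊕ b5
f3(f3(b4, b1, b5), b3, b2) spells out as b4 ⊕ b1 ⊕ b5 ⊕ b3 ⊕ b2

b4 ⊕ b1 ⊕ b5 ⊕ b3 ⊕ b2


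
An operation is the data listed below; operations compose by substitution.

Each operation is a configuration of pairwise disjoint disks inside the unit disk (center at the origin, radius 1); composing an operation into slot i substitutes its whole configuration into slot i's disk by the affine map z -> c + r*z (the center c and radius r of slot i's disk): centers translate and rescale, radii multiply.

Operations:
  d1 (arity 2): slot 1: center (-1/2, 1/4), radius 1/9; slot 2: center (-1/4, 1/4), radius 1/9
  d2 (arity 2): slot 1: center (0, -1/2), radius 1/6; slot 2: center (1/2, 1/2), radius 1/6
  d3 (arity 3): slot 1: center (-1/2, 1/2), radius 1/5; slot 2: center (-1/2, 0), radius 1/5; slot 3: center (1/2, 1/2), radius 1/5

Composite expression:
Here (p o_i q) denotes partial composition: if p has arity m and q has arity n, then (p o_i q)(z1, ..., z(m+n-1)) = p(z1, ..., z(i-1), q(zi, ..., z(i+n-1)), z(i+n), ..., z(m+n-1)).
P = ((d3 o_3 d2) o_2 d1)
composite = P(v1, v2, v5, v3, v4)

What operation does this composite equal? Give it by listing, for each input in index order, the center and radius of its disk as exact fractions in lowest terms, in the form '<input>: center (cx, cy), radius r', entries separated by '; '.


Affine substitution under d3: radii multiply and v-centers shift.
input v1: applying the 1 nested substitution gives center (-1/2, 1/2), radius 1/5
input v2: applying the 2 nested substitutions gives center (-3/5, 1/20), radius 1/45
input v5: applying the 2 nested substitutions gives center (-11/20, 1/20), radius 1/45
input v3: applying the 2 nested substitutions gives center (1/2, 2/5), radius 1/30
input v4: applying the 2 nested substitutions gives center (3/5, 3/5), radius 1/30

v1: center (-1/2, 1/2), radius 1/5; v2: center (-3/5, 1/20), radius 1/45; v3: center (1/2, 2/5), radius 1/30; v4: center (3/5, 3/5), radius 1/30; v5: center (-11/20, 1/20), radius 1/45


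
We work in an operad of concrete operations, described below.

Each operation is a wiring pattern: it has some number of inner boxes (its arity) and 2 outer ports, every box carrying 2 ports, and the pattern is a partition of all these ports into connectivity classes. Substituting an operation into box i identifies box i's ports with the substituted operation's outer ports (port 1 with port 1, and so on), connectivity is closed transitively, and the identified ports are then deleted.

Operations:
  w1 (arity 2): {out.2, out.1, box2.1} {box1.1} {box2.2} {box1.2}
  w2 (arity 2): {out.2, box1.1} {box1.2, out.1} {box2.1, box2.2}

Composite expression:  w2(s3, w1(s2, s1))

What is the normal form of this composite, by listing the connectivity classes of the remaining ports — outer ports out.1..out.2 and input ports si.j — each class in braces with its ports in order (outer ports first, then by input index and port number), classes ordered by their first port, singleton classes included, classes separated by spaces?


Substituting into w2 glues patterns; closure does the rest.
after w1, the pattern on (s2, s1) reads {out.1, out.2, s1.1} {s1.2} {s2.1} {s2.2} (out.j = its outer ports)
after w2, the pattern on (s3, s2, s1) reads {out.1, s3.2} {out.2, s3.1} {s1.1} {s1.2} {s2.1} {s2.2} (out.j = its outer ports)

{out.1, s3.2} {out.2, s3.1} {s1.1} {s1.2} {s2.1} {s2.2}


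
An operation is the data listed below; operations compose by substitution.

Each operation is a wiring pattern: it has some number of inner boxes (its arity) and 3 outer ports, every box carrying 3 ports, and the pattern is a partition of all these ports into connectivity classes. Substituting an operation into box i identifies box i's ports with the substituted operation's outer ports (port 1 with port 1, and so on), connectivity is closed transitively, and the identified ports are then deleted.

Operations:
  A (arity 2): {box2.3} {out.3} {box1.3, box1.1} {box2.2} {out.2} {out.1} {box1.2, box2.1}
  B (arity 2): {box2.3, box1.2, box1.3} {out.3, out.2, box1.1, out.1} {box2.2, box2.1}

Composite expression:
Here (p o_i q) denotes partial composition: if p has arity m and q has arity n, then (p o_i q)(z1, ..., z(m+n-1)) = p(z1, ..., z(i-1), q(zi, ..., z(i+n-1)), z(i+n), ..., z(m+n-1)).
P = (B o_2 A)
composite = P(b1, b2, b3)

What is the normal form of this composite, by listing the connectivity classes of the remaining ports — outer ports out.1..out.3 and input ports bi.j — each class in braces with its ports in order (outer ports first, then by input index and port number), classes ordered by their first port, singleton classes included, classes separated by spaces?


{out.1, out.2, out.3, b1.1} {b1.2, b1.3} {b2.1, b2.3} {b2.2, b3.1} {b3.2} {b3.3}

After gluing at B, chains via deleted ports link the b-ports.
composing A on (b2, b3), with out.j its own outer ports: {out.1} {out.2} {out.3} {b2.1, b2.3} {b2.2, b3.1} {b3.2} {b3.3}
composing B on (b1, b2, b3), with out.j its own outer ports: {out.1, out.2, out.3, b1.1} {b1.2, b1.3} {b2.1, b2.3} {b2.2, b3.1} {b3.2} {b3.3}


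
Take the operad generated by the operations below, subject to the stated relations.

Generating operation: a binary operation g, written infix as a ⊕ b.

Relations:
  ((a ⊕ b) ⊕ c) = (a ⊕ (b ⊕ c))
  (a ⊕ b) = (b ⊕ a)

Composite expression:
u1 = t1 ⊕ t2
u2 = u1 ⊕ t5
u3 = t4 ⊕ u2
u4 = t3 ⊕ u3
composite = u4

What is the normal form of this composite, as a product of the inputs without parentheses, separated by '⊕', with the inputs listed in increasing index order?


t1 ⊕ t2 ⊕ t3 ⊕ t4 ⊕ t5

Reordering under g is free, so list the t-inputs canonically.
(t1 ⊕ t2) unparenthesizes to t1 ⊕ t2
((t1 ⊕ t2) ⊕ t5) unparenthesizes to t1 ⊕ t2 ⊕ t5
(t4 ⊕ ((t1 ⊕ t2) ⊕ t5)) unparenthesizes to t4 ⊕ t1 ⊕ t2 ⊕ t5
(t3 ⊕ (t4 ⊕ ((t1 ⊕ t2) ⊕ t5))) unparenthesizes to t3 ⊕ t4 ⊕ t1 ⊕ t2 ⊕ t5
reordering the factors by index: t1 ⊕ t2 ⊕ t3 ⊕ t4 ⊕ t5


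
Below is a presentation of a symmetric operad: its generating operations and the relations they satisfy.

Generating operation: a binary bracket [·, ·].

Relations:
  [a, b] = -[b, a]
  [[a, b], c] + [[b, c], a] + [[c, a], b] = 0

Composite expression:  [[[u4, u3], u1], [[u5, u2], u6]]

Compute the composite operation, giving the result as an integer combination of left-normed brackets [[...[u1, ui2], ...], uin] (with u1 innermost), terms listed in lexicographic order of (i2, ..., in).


-[[[[[u1, u3], u4], u2], u5], u6] + [[[[[u1, u3], u4], u5], u2], u6] + [[[[[u1, u3], u4], u6], u2], u5] - [[[[[u1, u3], u4], u6], u5], u2] + [[[[[u1, u4], u3], u2], u5], u6] - [[[[[u1, u4], u3], u5], u2], u6] - [[[[[u1, u4], u3], u6], u2], u5] + [[[[[u1, u4], u3], u6], u5], u2]

A multilinear Lie element is pinned by u1-initial words (u1 innermost).
Composite bracket: [[[u4, u3], u1], [[u5, u2], u6]]
Full expansion: 32 signed words from ab - ba (2^5 = 32).
Coefficients come from the u1-initial words:
  sign of u1u3u4u2u5u6 is -1, so it contributes -[[[[[u1, u3], u4], u2], u5], u6]
  sign of u1u3u4u5u2u6 is +1, so it contributes +[[[[[u1, u3], u4], u5], u2], u6]
  sign of u1u3u4u6u2u5 is +1, so it contributes +[[[[[u1, u3], u4], u6], u2], u5]
  sign of u1u3u4u6u5u2 is -1, so it contributes -[[[[[u1, u3], u4], u6], u5], u2]
  sign of u1u4u3u2u5u6 is +1, so it contributes +[[[[[u1, u4], u3], u2], u5], u6]
  sign of u1u4u3u5u2u6 is -1, so it contributes -[[[[[u1, u4], u3], u5], u2], u6]
  sign of u1u4u3u6u2u5 is -1, so it contributes -[[[[[u1, u4], u3], u6], u2], u5]
  sign of u1u4u3u6u5u2 is +1, so it contributes +[[[[[u1, u4], u3], u6], u5], u2]


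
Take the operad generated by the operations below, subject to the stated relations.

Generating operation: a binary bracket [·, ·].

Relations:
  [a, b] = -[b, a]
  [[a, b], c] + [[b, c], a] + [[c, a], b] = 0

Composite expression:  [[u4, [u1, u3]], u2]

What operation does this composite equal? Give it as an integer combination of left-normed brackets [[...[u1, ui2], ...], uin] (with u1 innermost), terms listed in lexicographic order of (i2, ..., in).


-[[[u1, u3], u4], u2]

A multilinear Lie element is pinned by u1-initial words (u1 innermost).
Composite bracket: [[u4, [u1, u3]], u2]
Applying ab - ba throughout gives 8 signed words (2^3 = 8).
Only words starting with u1 matter:
  from u1u3u4u2, sign -1: term -[[[u1, u3], u4], u2]


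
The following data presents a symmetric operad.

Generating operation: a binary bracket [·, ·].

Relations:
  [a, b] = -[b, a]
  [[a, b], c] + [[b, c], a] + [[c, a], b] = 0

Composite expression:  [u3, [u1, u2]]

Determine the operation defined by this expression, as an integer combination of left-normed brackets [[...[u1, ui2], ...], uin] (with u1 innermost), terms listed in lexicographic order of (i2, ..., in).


-[[u1, u2], u3]

Expand each bracket as ab - ba; the u1-initial words give the coefficients.
Composite bracket: [u3, [u1, u2]]
Applying ab - ba throughout gives 4 signed words (2^2 = 4).
Words beginning with u1 determine it all:
  word u1u2u3 has sign -1, contributing -[[u1, u2], u3]


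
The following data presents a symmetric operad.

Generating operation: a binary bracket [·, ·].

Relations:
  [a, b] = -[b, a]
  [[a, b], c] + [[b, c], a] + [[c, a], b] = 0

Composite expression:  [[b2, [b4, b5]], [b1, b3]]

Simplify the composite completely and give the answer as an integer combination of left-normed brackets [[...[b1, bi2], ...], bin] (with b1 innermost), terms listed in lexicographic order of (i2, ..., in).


-[[[[b1, b3], b2], b4], b5] + [[[[b1, b3], b2], b5], b4] + [[[[b1, b3], b4], b5], b2] - [[[[b1, b3], b5], b4], b2]

A multilinear Lie element is pinned by b1-initial words (b1 innermost).
Composite bracket: [[b2, [b4, b5]], [b1, b3]]
The bracket unfolds into 16 signed words via [a, b] = ab - ba (2^4 = 16).
Words beginning with b1 determine it all:
  b1b3b2b4b5 appears with sign -1, giving the term -[[[[b1, b3], b2], b4], b5]
  b1b3b2b5b4 appears with sign +1, giving the term +[[[[b1, b3], b2], b5], b4]
  b1b3b4b5b2 appears with sign +1, giving the term +[[[[b1, b3], b4], b5], b2]
  b1b3b5b4b2 appears with sign -1, giving the term -[[[[b1, b3], b5], b4], b2]


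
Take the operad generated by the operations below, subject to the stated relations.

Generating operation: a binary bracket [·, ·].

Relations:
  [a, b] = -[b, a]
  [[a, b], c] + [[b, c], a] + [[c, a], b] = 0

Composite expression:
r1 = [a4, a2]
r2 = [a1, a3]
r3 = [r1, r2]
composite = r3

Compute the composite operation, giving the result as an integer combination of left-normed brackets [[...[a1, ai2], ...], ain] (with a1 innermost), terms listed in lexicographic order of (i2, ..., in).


Skip Jacobi rewriting: expand, keep a1-initial words, read off terms.
Composite bracket: [[a4, a2], [a1, a3]]
Full expansion: 8 signed words from ab - ba (2^3 = 8).
Only words starting with a1 matter:
  a1a3a2a4 appears with sign +1, giving the term +[[[a1, a3], a2], a4]
  a1a3a4a2 appears with sign -1, giving the term -[[[a1, a3], a4], a2]

[[[a1, a3], a2], a4] - [[[a1, a3], a4], a2]


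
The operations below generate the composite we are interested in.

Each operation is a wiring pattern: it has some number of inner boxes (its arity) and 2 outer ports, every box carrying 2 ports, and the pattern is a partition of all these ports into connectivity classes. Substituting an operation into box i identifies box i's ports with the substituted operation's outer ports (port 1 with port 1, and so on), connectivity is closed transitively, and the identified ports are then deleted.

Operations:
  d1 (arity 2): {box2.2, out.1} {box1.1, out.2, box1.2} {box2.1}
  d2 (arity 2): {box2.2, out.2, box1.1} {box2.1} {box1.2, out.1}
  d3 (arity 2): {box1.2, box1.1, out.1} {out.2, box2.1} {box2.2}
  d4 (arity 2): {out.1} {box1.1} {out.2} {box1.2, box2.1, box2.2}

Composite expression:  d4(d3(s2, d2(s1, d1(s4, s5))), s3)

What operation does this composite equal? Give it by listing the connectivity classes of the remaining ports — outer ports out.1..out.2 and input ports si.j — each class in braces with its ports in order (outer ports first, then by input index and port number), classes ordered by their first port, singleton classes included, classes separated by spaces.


{out.1} {out.2} {s1.1, s4.1, s4.2} {s1.2, s3.1, s3.2} {s2.1, s2.2} {s5.1} {s5.2}


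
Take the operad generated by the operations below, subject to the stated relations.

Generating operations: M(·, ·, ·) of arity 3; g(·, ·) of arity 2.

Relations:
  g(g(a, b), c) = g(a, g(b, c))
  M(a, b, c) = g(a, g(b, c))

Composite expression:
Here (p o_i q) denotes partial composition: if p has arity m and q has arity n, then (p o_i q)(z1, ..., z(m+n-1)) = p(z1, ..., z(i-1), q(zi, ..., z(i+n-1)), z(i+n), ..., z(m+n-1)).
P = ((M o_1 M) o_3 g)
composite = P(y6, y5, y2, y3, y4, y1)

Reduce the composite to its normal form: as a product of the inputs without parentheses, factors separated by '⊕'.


y6 ⊕ y5 ⊕ y2 ⊕ y3 ⊕ y4 ⊕ y1

Every regrouping of M is equal, so read the y-inputs in written order.
g(y2, y3) spells out as y2 ⊕ y3
M(y6, y5, g(y2, y3)) spells out as y6 ⊕ y5 ⊕ y2 ⊕ y3
M(M(y6, y5, g(y2, y3)), y4, y1) spells out as y6 ⊕ y5 ⊕ y2 ⊕ y3 ⊕ y4 ⊕ y1


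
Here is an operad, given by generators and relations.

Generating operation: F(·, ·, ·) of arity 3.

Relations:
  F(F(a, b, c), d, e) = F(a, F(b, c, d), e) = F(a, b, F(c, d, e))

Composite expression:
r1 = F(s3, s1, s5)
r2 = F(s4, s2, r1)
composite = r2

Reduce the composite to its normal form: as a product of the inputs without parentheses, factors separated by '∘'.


Associativity of F dissolves the nesting; only the s-input order survives.
F(s3, s1, s5) linearizes to s3 ∘ s1 ∘ s5
F(s4, s2, F(s3, s1, s5)) linearizes to s4 ∘ s2 ∘ s3 ∘ s1 ∘ s5

s4 ∘ s2 ∘ s3 ∘ s1 ∘ s5


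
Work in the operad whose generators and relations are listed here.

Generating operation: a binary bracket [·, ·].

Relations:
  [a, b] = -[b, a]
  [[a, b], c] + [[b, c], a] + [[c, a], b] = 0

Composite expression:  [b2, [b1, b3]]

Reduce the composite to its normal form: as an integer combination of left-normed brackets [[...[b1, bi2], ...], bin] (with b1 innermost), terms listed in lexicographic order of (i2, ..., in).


Skip Jacobi rewriting: expand, keep b1-initial words, read off terms.
Composite bracket: [b2, [b1, b3]]
Under [a, b] = ab - ba we get 4 signed associative words (2^2 = 4).
Collect the words opening with b1:
  sign of b1b3b2 is -1, so it contributes -[[b1, b3], b2]

-[[b1, b3], b2]


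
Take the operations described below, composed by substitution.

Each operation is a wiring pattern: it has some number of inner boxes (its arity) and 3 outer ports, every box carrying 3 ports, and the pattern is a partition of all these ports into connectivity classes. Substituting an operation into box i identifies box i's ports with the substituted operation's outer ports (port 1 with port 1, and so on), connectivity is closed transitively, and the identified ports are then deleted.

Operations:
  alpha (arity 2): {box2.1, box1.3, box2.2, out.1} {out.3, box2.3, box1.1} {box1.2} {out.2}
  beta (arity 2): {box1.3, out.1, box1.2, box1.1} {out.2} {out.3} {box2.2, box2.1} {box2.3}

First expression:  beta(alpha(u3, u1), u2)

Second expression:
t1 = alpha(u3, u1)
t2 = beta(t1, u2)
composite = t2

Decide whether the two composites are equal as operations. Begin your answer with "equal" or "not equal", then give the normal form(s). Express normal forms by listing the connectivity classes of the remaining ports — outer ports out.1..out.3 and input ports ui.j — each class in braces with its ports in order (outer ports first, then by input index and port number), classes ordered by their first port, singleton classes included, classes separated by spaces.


Normal form of the first expression: {out.1, u1.1, u1.2, u1.3, u3.1, u3.3} {out.2} {out.3} {u2.1, u2.2} {u2.3} {u3.2}
Normal form of the second expression: {out.1, u1.1, u1.2, u1.3, u3.1, u3.3} {out.2} {out.3} {u2.1, u2.2} {u2.3} {u3.2}
The forms coincide; equal.

equal; the common form is {out.1, u1.1, u1.2, u1.3, u3.1, u3.3} {out.2} {out.3} {u2.1, u2.2} {u2.3} {u3.2}


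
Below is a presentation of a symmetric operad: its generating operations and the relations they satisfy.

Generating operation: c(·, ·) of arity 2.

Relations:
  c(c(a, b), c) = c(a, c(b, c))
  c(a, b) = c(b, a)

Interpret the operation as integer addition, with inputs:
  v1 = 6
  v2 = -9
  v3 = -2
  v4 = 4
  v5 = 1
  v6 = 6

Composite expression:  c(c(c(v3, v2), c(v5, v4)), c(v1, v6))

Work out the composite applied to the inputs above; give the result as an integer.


c(v3, v2) = -11
c(v5, v4) = 5
c(c(v3, v2), c(v5, v4)) = -6
c(v1, v6) = 12
c(c(c(v3, v2), c(v5, v4)), c(v1, v6)) = 6

6


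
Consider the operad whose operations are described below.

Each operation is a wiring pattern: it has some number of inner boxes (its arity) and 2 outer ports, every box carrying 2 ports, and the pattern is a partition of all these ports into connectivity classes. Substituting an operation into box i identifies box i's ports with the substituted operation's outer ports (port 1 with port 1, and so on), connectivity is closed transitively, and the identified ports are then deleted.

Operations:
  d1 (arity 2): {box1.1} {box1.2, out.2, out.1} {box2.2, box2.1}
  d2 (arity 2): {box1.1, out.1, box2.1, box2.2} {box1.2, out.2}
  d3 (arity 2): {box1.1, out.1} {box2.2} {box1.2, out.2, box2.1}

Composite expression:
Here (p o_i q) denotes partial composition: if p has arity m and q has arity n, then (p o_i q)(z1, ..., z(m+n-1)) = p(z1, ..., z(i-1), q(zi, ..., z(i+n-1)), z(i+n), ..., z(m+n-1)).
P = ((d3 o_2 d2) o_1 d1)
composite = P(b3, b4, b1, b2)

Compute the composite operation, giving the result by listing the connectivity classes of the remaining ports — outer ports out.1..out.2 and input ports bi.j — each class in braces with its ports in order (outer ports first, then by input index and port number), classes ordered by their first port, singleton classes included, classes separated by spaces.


Treat the ports identified at d3 as solder joints: merge, then drop.
after d1, the pattern on (b3, b4) reads {out.1, out.2, b3.2} {b3.1} {b4.1, b4.2} (out.j = its outer ports)
after d2, the pattern on (b1, b2) reads {out.1, b1.1, b2.1, b2.2} {out.2, b1.2} (out.j = its outer ports)
after d3, the pattern on (b3, b4, b1, b2) reads {out.1, out.2, b1.1, b2.1, b2.2, b3.2} {b1.2} {b3.1} {b4.1, b4.2} (out.j = its outer ports)

{out.1, out.2, b1.1, b2.1, b2.2, b3.2} {b1.2} {b3.1} {b4.1, b4.2}


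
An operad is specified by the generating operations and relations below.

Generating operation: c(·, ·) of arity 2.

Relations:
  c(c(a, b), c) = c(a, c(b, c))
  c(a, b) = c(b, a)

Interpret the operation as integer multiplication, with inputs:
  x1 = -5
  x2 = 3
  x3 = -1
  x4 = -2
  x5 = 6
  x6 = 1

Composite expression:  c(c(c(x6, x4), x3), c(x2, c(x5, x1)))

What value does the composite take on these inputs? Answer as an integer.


-180


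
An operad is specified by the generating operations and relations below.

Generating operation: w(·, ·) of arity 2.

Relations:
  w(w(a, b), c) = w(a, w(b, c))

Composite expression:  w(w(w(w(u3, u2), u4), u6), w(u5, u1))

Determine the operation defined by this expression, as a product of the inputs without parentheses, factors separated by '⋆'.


u3 ⋆ u2 ⋆ u4 ⋆ u6 ⋆ u5 ⋆ u1

Key point: w is associative — brackets drop, the u-order remains.
w(u3, u2) unparenthesizes to u3 ⋆ u2
w(w(u3, u2), u4) unparenthesizes to u3 ⋆ u2 ⋆ u4
w(w(w(u3, u2), u4), u6) unparenthesizes to u3 ⋆ u2 ⋆ u4 ⋆ u6
w(u5, u1) unparenthesizes to u5 ⋆ u1
w(w(w(w(u3, u2), u4), u6), w(u5, u1)) unparenthesizes to u3 ⋆ u2 ⋆ u4 ⋆ u6 ⋆ u5 ⋆ u1


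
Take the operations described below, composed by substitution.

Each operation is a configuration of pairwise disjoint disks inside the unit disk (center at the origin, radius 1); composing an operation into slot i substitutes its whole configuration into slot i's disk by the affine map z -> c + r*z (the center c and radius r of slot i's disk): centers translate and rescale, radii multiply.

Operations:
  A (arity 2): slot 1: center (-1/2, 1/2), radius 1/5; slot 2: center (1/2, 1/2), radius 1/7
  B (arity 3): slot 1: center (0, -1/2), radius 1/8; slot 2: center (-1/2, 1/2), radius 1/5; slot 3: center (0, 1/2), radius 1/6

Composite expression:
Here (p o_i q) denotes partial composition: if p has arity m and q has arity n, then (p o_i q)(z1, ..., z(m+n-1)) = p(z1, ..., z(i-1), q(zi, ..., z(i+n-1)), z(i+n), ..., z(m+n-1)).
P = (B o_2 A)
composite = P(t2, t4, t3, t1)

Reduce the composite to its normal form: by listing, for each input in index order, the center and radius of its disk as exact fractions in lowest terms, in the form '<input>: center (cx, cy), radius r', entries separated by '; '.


t1: center (0, 1/2), radius 1/6; t2: center (0, -1/2), radius 1/8; t3: center (-2/5, 3/5), radius 1/35; t4: center (-3/5, 3/5), radius 1/25

Follow each t-input down from B: c' goes to c + r*c', radius to r*r'.
input t2: composing its 1 substitution step yields center (0, -1/2), radius 1/8
input t4: composing its 2 substitution steps yields center (-3/5, 3/5), radius 1/25
input t3: composing its 2 substitution steps yields center (-2/5, 3/5), radius 1/35
input t1: composing its 1 substitution step yields center (0, 1/2), radius 1/6


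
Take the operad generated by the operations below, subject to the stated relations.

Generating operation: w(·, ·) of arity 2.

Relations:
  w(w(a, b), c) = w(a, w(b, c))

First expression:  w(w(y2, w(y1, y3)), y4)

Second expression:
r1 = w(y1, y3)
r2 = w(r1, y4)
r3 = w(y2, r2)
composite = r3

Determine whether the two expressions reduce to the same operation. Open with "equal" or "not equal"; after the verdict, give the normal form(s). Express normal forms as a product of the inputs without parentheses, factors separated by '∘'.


equal: each reduces to y2 ∘ y1 ∘ y3 ∘ y4

Reducing the first expression gives y2 ∘ y1 ∘ y3 ∘ y4
Reducing the second expression gives y2 ∘ y1 ∘ y3 ∘ y4
Identical normal forms: equal.


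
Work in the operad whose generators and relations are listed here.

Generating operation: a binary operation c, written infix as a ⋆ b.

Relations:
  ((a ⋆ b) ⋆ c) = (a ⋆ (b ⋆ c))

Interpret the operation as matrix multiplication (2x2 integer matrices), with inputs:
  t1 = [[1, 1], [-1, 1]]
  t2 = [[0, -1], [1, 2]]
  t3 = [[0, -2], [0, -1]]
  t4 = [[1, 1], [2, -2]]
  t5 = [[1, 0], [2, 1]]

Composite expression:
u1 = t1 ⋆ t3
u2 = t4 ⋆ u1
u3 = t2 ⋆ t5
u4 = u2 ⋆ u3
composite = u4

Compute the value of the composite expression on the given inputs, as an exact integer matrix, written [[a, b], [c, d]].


(t1 ⋆ t3) = [[0, -3], [0, 1]]
(t4 ⋆ (t1 ⋆ t3)) = [[0, -2], [0, -8]]
(t2 ⋆ t5) = [[-2, -1], [5, 2]]
((t4 ⋆ (t1 ⋆ t3)) ⋆ (t2 ⋆ t5)) = [[-10, -4], [-40, -16]]

[[-10, -4], [-40, -16]]


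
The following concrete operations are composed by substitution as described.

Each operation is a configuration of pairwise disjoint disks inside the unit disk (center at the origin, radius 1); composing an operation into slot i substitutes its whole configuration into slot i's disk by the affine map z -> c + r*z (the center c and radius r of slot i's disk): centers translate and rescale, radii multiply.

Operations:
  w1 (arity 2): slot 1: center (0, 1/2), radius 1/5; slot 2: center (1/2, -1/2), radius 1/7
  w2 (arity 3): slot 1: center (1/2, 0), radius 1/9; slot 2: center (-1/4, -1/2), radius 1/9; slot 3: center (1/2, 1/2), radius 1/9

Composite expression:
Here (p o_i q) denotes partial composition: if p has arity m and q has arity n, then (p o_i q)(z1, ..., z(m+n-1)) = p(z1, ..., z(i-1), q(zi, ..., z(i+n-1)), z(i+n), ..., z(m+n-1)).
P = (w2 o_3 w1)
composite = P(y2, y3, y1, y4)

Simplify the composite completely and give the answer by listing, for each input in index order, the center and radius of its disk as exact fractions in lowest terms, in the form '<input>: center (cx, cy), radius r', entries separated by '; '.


Only the slot chain above each y matters under w2; compose those maps.
input y2: composing its 1 substitution step yields center (1/2, 0), radius 1/9
input y3: composing its 1 substitution step yields center (-1/4, -1/2), radius 1/9
input y1: composing its 2 substitution steps yields center (1/2, 5/9), radius 1/45
input y4: composing its 2 substitution steps yields center (5/9, 4/9), radius 1/63

y1: center (1/2, 5/9), radius 1/45; y2: center (1/2, 0), radius 1/9; y3: center (-1/4, -1/2), radius 1/9; y4: center (5/9, 4/9), radius 1/63


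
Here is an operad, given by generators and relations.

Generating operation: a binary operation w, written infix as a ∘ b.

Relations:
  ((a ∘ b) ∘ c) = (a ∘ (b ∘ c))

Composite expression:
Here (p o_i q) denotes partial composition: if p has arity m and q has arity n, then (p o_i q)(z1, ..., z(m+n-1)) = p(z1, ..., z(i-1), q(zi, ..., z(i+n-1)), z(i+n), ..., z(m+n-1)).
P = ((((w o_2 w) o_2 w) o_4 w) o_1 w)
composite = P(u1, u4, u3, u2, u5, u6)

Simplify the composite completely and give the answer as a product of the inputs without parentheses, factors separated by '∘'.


All parenthesizations of w agree; list the u-inputs left to right.
(u1 ∘ u4) collapses to u1 ∘ u4
(u3 ∘ u2) collapses to u3 ∘ u2
(u5 ∘ u6) collapses to u5 ∘ u6
((u3 ∘ u2) ∘ (u5 ∘ u6)) collapses to u3 ∘ u2 ∘ u5 ∘ u6
((u1 ∘ u4) ∘ ((u3 ∘ u2) ∘ (u5 ∘ u6))) collapses to u1 ∘ u4 ∘ u3 ∘ u2 ∘ u5 ∘ u6

u1 ∘ u4 ∘ u3 ∘ u2 ∘ u5 ∘ u6


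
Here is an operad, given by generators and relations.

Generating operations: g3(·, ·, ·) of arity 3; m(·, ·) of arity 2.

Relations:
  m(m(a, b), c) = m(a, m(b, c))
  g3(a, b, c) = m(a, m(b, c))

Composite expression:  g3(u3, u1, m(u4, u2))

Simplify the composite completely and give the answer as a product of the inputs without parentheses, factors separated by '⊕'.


u3 ⊕ u1 ⊕ u4 ⊕ u2


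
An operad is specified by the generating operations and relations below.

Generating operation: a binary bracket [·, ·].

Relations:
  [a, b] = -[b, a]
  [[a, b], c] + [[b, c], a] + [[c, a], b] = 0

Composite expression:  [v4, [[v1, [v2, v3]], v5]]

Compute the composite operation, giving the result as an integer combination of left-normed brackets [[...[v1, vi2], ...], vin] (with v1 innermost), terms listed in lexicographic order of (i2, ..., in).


-[[[[v1, v2], v3], v5], v4] + [[[[v1, v3], v2], v5], v4]


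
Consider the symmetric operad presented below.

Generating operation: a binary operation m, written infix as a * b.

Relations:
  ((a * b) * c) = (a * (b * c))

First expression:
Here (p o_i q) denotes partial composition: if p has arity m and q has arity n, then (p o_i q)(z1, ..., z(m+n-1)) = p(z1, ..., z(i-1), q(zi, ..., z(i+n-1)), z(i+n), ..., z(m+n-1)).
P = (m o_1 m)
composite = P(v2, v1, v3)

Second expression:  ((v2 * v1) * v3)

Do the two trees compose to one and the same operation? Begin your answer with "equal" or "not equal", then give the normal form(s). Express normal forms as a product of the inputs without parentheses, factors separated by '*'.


equal — both sides give v2 * v1 * v3

The first expression reduces to v2 * v1 * v3
The second expression reduces to v2 * v1 * v3
Both agree, so they are equal.


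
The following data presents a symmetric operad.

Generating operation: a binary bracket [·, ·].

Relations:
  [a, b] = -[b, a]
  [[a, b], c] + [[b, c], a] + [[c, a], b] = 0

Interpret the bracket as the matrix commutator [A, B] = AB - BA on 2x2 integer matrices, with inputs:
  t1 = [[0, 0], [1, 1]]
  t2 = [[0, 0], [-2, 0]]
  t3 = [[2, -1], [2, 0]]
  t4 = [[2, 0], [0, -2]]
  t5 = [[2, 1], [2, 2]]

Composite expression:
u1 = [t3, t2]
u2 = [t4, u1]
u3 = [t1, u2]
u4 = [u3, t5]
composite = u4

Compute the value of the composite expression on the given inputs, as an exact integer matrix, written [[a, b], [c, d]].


[t3, t2] = [[2, 0], [4, -2]]
[t4, [t3, t2]] = [[0, 0], [-16, 0]]
[t1, [t4, [t3, t2]]] = [[0, 0], [-16, 0]]
[[t1, [t4, [t3, t2]]], t5] = [[16, 0], [0, -16]]

[[16, 0], [0, -16]]


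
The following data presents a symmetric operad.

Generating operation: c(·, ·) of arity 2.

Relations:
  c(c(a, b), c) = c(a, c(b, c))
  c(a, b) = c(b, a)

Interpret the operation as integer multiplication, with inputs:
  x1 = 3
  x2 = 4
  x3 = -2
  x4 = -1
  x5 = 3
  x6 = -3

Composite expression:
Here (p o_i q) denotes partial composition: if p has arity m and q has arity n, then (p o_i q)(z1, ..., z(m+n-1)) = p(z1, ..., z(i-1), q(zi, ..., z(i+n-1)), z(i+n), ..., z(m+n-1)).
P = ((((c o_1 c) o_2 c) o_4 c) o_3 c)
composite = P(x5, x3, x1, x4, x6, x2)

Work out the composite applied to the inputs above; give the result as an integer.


-216

c(x1, x4) = -3
c(x3, c(x1, x4)) = 6
c(x5, c(x3, c(x1, x4))) = 18
c(x6, x2) = -12
c(c(x5, c(x3, c(x1, x4))), c(x6, x2)) = -216


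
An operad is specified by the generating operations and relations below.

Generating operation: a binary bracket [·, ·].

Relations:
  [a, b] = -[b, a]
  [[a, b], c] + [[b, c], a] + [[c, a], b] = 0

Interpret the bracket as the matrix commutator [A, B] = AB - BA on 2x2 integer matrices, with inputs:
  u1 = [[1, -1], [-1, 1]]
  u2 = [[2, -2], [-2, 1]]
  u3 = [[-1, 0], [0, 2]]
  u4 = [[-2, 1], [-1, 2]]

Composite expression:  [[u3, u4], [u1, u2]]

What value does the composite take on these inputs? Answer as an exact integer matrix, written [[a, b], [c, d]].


[u3, u4] = [[0, -3], [-3, 0]]
[u1, u2] = [[0, 1], [-1, 0]]
[[u3, u4], [u1, u2]] = [[6, 0], [0, -6]]

[[6, 0], [0, -6]]


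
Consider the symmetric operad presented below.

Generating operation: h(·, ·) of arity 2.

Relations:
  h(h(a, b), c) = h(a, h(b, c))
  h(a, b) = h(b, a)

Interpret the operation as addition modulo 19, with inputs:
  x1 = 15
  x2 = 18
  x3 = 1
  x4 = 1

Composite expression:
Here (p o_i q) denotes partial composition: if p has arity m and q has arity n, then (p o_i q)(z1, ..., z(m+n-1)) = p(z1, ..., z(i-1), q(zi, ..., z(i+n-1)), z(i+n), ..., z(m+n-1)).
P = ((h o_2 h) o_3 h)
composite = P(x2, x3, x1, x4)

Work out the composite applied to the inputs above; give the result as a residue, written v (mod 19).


16 (mod 19)

h(x1, x4) = 16
h(x3, h(x1, x4)) = 17
h(x2, h(x3, h(x1, x4))) = 16


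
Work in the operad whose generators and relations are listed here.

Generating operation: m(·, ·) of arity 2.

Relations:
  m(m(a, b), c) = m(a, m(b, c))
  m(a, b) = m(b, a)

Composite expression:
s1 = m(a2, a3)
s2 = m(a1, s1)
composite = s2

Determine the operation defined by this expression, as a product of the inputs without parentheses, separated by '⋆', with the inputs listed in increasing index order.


Both nesting and order wash out for m; what remains is which a's occur.
m(a2, a3) flattens to a2 ⋆ a3
m(a1, m(a2, a3)) flattens to a1 ⋆ a2 ⋆ a3
putting the inputs in ascending order: a1 ⋆ a2 ⋆ a3

a1 ⋆ a2 ⋆ a3


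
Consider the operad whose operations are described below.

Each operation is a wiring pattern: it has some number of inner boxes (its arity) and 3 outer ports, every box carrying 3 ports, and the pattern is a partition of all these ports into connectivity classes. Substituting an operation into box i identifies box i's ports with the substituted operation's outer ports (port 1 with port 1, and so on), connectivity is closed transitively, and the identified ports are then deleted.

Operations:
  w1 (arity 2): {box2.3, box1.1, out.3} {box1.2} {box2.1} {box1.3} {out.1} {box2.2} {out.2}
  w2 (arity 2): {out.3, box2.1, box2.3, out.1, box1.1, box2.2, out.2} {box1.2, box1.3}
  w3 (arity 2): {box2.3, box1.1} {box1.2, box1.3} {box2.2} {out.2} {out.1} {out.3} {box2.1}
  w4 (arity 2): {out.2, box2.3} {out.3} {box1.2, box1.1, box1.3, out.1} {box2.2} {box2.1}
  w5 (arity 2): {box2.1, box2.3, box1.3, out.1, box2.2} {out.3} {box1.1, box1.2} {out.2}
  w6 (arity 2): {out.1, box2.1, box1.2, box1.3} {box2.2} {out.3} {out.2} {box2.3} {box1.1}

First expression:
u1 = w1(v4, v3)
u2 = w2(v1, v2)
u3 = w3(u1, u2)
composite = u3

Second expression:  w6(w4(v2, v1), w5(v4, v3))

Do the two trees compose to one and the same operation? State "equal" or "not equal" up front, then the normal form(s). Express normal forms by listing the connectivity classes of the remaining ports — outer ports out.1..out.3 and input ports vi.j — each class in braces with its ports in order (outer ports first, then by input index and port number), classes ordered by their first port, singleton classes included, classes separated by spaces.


The first expression reduces to {out.1} {out.2} {out.3} {v1.1, v2.1, v2.2, v2.3} {v1.2, v1.3} {v3.1} {v3.2} {v3.3, v4.1} {v4.2} {v4.3}
The second expression reduces to {out.1, v1.3, v3.1, v3.2, v3.3, v4.3} {out.2} {out.3} {v1.1} {v1.2} {v2.1, v2.2, v2.3} {v4.1, v4.2}
Distinct normal forms: not equal.

not equal; first: {out.1} {out.2} {out.3} {v1.1, v2.1, v2.2, v2.3} {v1.2, v1.3} {v3.1} {v3.2} {v3.3, v4.1} {v4.2} {v4.3}; second: {out.1, v1.3, v3.1, v3.2, v3.3, v4.3} {out.2} {out.3} {v1.1} {v1.2} {v2.1, v2.2, v2.3} {v4.1, v4.2}
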